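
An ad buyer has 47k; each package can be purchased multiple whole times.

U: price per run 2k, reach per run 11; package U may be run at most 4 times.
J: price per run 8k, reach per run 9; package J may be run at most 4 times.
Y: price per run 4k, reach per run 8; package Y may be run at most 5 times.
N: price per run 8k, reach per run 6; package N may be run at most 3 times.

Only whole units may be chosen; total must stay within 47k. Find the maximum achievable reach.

102

This is a bounded integer knapsack.
4×U, 1×J, 5×Y, and 1×N: price 44 ≤ 47, reach 4·11 + 1·9 + 5·8 + 1·6 = 99.
4×U, 2×J, and 5×Y: price 44 ≤ 47, reach 4·11 + 2·9 + 5·8 = 102.
Best is 102.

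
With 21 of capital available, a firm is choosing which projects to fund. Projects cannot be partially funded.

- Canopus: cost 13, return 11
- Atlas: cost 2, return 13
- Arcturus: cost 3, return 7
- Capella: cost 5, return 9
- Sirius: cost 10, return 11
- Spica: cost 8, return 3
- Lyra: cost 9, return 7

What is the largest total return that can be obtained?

Allowing fractional choices, the relaxed optimum would be about 40.8, but projects are indivisible.
Atlas + Capella + Sirius: cost 2 + 5 + 10 = 17 ≤ 21, return 13 + 9 + 11 = 33.
Atlas + Arcturus + Capella + Sirius: cost 2 + 3 + 5 + 10 = 20 ≤ 21, return 13 + 7 + 9 + 11 = 40.
Atlas + Arcturus + Capella + Lyra: cost 2 + 3 + 5 + 9 = 19 ≤ 21, return 13 + 7 + 9 + 7 = 36.
Best is Atlas, Arcturus, Capella, and Sirius with total return 40.

40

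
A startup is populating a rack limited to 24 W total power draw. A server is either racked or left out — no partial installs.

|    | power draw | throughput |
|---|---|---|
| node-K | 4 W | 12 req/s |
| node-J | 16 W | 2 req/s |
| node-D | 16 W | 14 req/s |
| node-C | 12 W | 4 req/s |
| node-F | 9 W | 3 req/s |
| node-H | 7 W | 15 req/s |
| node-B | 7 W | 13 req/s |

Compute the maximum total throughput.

40

node-K + node-H + node-B: power draw 4 + 7 + 7 = 18 ≤ 24, throughput 12 + 15 + 13 = 40.
node-K + node-C + node-H: power draw 4 + 12 + 7 = 23 ≤ 24, throughput 12 + 4 + 15 = 31.
node-F + node-H + node-B: power draw 9 + 7 + 7 = 23 ≤ 24, throughput 3 + 15 + 13 = 31.
Best is node-K, node-H, and node-B with total throughput 40.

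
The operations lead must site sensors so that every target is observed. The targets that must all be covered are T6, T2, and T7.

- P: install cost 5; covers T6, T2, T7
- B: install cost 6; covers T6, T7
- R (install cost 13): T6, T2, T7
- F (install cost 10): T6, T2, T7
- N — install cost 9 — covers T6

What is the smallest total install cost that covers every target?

5

P alone covers T6, T2, T7 — every target.
Total install cost: 5.
No cover costs less than 5.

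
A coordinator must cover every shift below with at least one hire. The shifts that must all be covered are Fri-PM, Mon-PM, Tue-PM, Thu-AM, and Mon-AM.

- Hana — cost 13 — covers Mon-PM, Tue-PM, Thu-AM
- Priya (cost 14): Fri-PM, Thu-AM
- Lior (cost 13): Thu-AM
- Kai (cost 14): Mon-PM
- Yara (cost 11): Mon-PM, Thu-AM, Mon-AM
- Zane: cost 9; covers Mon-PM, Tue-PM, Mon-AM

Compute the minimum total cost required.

Choose Priya and Zane: together they cover Fri-PM, Mon-PM, Tue-PM, Thu-AM, Mon-AM — every shift.
Total cost: 14 + 9 = 23.
No cover costs less than 23.

23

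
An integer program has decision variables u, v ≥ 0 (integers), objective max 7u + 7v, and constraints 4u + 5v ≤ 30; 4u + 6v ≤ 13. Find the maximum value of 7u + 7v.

21

Relaxing integrality, the LP optimum is 22.75 at (u,v) = (3.25, 0), which is not an integer point.
(u,v)=(3,0): 4·3+5·0=12≤30, 4·3+6·0=12≤13, objective 21.
(u,v)=(2,0): 4·2+5·0=8≤30, 4·2+6·0=8≤13, objective 14.
No feasible integer point exceeds 21.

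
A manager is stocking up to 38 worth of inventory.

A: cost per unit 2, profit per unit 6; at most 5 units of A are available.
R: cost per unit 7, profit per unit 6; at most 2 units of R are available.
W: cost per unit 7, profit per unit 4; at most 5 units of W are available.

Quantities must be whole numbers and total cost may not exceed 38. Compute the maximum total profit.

This is a bounded integer knapsack.
Take 5×A, 2×R, and 2×W: cost 38 ≤ 38, profit 5·6 + 2·6 + 2·4 = 50.
A has the best ratio (6/2) and is taken to its limit of 5; remaining capacity is filled optimally with the others.

50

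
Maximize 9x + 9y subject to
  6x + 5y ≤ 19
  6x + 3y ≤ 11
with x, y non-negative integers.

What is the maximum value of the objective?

27

(x,y)=(0,3): 6·0+5·3=15≤19, 6·0+3·3=9≤11, objective 27.
(x,y)=(0,2): 6·0+5·2=10≤19, 6·0+3·2=6≤11, objective 18.
No feasible integer point exceeds 27.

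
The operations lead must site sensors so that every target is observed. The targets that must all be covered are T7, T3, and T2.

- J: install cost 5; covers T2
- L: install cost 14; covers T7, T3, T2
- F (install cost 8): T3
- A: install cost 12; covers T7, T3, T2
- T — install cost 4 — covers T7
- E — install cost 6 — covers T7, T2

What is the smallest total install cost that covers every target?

12

The greedy cost-per-new-target heuristic would pick E and F for 14, but a cheaper cover exists.
A alone covers T7, T3, T2 — every target.
Total install cost: 12.
No cover costs less than 12.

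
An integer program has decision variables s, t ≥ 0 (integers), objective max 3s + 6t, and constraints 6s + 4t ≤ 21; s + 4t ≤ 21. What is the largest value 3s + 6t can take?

The continuous relaxation peaks at (0, 5.25) with value 31.50; rounding to a feasible lattice point costs some objective.
(s,t)=(0,5): 6·0+4·5=20≤21, 1·0+4·5=20≤21, objective 30.
(s,t)=(0,4): 6·0+4·4=16≤21, 1·0+4·4=16≤21, objective 24.
The best lattice point is (0,5), giving 30.

30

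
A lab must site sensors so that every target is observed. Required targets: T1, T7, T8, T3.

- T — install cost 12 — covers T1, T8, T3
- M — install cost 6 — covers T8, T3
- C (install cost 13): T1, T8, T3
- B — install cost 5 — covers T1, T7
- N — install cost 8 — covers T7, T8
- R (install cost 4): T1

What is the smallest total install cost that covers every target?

11

This is an integer covering problem.
Choose M and B: together they cover T1, T7, T8, T3 — every target.
Total install cost: 6 + 5 = 11.
No cover costs less than 11.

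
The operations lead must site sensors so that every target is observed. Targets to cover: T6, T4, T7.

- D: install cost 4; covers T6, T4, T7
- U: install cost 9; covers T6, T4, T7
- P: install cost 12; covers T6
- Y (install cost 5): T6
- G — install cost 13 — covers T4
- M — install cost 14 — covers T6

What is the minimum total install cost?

D alone covers T6, T4, T7 — every target.
Total install cost: 4.
No cover costs less than 4.

4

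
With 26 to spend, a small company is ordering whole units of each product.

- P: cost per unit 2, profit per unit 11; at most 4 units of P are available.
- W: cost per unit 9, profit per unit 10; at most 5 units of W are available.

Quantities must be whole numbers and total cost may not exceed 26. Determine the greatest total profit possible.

64

4×P and 1×W: cost 17 ≤ 26, profit 4·11 + 1·10 = 54.
4×P and 2×W: cost 26 ≤ 26, profit 4·11 + 2·10 = 64.
Best is 64.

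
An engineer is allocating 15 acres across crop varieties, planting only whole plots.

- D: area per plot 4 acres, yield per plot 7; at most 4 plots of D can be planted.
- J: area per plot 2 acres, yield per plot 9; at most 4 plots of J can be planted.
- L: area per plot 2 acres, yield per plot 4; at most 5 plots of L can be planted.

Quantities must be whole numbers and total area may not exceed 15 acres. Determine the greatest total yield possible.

Take 4×J and 3×L: area 14 ≤ 15, yield 4·9 + 3·4 = 48.
J has the best ratio (9/2) and is taken to its limit of 4; remaining capacity is filled optimally with the others.

48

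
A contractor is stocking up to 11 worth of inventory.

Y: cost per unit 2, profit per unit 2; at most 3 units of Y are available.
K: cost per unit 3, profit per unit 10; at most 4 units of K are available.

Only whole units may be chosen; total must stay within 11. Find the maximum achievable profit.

K has the best ratio (10/3); taking only K gives at most 3×10 = 30 (stopped by the cost limit).
Mixing does better — 1×Y and 3×K: cost 11 ≤ 11, profit 1·2 + 3·10 = 32.

32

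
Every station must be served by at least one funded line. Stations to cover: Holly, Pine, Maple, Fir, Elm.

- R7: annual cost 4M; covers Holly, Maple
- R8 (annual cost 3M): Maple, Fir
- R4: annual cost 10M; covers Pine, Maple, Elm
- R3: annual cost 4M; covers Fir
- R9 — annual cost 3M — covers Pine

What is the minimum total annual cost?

17

Choose R7, R8, and R4: together they cover Holly, Pine, Maple, Fir, Elm — every station.
Total annual cost: 4 + 3 + 10 = 17.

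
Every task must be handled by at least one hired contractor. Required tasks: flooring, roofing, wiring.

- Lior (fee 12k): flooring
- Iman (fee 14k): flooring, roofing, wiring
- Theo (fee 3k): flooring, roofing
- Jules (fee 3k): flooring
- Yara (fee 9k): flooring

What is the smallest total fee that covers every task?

This is a weighted set-cover instance.
The greedy cost-per-new-task heuristic would pick Theo and Iman for 17, but a cheaper cover exists.
Iman alone covers flooring, roofing, wiring — every task.
Total fee: 14.
No cover costs less than 14.

14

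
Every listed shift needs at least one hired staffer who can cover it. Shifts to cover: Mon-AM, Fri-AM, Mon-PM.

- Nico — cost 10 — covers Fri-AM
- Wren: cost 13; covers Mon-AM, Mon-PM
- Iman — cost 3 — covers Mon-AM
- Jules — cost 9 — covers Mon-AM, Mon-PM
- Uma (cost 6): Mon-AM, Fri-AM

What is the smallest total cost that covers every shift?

The greedy cost-per-new-shift heuristic would pick Iman, Uma, and Jules for 18, but a cheaper cover exists.
Choose Jules and Uma: together they cover Mon-AM, Fri-AM, Mon-PM — every shift.
Total cost: 9 + 6 = 15.
No cover costs less than 15.

15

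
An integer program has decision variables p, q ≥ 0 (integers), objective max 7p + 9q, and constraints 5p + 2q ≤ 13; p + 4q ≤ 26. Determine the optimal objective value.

Relaxing integrality, the LP optimum is 58.50 at (p,q) = (0, 6.5), which is not an integer point.
(p,q)=(0,6): 5·0+2·6=12≤13, 1·0+4·6=24≤26, objective 54.
(p,q)=(0,5): 5·0+2·5=10≤13, 1·0+4·5=20≤26, objective 45.
No feasible integer point exceeds 54.

54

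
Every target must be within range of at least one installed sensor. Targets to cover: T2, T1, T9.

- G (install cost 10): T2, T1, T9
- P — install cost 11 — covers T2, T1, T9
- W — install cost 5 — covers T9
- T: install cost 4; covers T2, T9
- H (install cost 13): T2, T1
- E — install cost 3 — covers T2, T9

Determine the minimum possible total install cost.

The greedy cost-per-new-target heuristic would pick E and G for 13, but a cheaper cover exists.
G alone covers T2, T1, T9 — every target.
Total install cost: 10.
No cover costs less than 10.

10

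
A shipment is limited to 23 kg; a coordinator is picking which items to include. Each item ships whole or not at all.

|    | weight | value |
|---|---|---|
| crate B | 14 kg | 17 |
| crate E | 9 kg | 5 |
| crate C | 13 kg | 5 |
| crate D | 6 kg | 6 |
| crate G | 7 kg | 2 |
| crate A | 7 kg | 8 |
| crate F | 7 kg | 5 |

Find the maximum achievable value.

crate B + crate D: weight 14 + 6 = 20 ≤ 23, value 17 + 6 = 23.
crate B + crate F: weight 14 + 7 = 21 ≤ 23, value 17 + 5 = 22.
crate B + crate A: weight 14 + 7 = 21 ≤ 23, value 17 + 8 = 25.
Best is crate B and crate A with total value 25.

25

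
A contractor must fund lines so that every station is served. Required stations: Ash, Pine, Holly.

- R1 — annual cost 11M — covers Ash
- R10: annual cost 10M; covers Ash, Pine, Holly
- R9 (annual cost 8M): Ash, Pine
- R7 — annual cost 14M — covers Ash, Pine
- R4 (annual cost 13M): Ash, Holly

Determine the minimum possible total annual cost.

10

This is an integer covering problem.
R10 alone covers Ash, Pine, Holly — every station.
Total annual cost: 10.
No cover costs less than 10.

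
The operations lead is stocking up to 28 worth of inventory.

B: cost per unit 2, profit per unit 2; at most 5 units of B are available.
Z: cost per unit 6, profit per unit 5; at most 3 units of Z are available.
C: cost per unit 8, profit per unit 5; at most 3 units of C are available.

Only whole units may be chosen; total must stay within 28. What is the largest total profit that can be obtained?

B has the best ratio (2/2); taking only B gives at most 5×2 = 10 (stopped by the supply cap of 5).
Mixing does better — 5×B and 3×Z: cost 28 ≤ 28, profit 5·2 + 3·5 = 25.

25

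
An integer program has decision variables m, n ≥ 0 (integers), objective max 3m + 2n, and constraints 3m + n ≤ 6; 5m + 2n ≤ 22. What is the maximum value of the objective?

(m,n)=(0,6): 3·0+1·6=6≤6, 5·0+2·6=12≤22, objective 12.
(m,n)=(0,5): 3·0+1·5=5≤6, 5·0+2·5=10≤22, objective 10.
The best lattice point is (0,6), giving 12.

12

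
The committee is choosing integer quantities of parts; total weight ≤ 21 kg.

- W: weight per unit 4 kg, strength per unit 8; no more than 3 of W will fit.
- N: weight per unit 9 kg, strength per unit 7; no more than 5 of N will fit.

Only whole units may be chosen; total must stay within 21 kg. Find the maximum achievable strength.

Take 3×W and 1×N: weight 21 ≤ 21, strength 3·8 + 1·7 = 31.
W has the best ratio (8/4) and is taken to its limit of 3; remaining capacity is filled optimally with the others.

31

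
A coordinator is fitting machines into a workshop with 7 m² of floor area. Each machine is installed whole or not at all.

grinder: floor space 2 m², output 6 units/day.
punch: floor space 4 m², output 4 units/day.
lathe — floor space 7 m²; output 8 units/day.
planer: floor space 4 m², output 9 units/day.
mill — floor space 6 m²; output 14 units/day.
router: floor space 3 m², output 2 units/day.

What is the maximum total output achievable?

This is a 0-1 knapsack instance.
mill: floor space 6 ≤ 7, output 14.
grinder + planer: floor space 2 + 4 = 6 ≤ 7, output 6 + 9 = 15.
planer + router: floor space 4 + 3 = 7 ≤ 7, output 9 + 2 = 11.
Best is grinder and planer with total output 15.

15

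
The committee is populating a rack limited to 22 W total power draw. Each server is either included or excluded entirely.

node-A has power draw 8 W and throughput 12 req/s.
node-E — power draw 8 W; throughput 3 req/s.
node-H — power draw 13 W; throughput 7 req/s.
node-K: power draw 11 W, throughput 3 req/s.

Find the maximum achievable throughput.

19

This is a 0-1 knapsack instance.
node-A + node-E: power draw 8 + 8 = 16 ≤ 22, throughput 12 + 3 = 15.
node-A + node-H: power draw 8 + 13 = 21 ≤ 22, throughput 12 + 7 = 19.
Best is node-A and node-H with total throughput 19.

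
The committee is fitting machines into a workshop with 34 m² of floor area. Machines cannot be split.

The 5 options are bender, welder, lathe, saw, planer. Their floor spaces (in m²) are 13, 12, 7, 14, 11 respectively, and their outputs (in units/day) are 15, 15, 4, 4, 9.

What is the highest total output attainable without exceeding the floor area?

34

bender + welder + lathe: floor space 13 + 12 + 7 = 32 ≤ 34, output 15 + 15 + 4 = 34.
bender + welder: floor space 13 + 12 = 25 ≤ 34, output 15 + 15 = 30.
welder + lathe + planer: floor space 12 + 7 + 11 = 30 ≤ 34, output 15 + 4 + 9 = 28.
Best is bender, welder, and lathe with total output 34.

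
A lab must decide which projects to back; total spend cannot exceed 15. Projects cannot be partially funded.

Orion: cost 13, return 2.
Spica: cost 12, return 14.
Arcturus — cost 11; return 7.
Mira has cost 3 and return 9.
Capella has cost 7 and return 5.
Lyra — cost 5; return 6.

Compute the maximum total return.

Mira + Capella + Lyra: cost 3 + 7 + 5 = 15 ≤ 15, return 9 + 5 + 6 = 20.
Spica + Mira: cost 12 + 3 = 15 ≤ 15, return 14 + 9 = 23.
Arcturus + Mira: cost 11 + 3 = 14 ≤ 15, return 7 + 9 = 16.
Best is Spica and Mira with total return 23.

23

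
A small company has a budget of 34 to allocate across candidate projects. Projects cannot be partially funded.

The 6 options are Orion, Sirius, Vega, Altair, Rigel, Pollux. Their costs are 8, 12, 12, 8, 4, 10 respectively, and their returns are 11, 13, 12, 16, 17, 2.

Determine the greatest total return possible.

57

Orion + Vega + Altair + Rigel: cost 8 + 12 + 8 + 4 = 32 ≤ 34, return 11 + 12 + 16 + 17 = 56.
Sirius + Altair + Rigel + Pollux: cost 12 + 8 + 4 + 10 = 34 ≤ 34, return 13 + 16 + 17 + 2 = 48.
Orion + Sirius + Altair + Rigel: cost 8 + 12 + 8 + 4 = 32 ≤ 34, return 11 + 13 + 16 + 17 = 57.
Best is Orion, Sirius, Altair, and Rigel with total return 57.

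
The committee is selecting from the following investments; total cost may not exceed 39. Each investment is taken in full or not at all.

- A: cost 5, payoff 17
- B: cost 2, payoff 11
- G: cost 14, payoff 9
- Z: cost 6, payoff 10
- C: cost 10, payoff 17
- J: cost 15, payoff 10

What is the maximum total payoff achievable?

Take A, B, Z, C, and J: cost 5 + 2 + 6 + 10 + 15 = 38 ≤ 39, payoff 17 + 11 + 10 + 17 + 10 = 65.
No other feasible combination does better.

65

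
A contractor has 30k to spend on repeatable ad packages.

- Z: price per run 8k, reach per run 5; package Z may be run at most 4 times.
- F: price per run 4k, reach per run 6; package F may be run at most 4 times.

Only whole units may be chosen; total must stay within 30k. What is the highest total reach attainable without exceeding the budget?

29

2×Z and 3×F: price 28 ≤ 30, reach 2·5 + 3·6 = 28.
1×Z and 4×F: price 24 ≤ 30, reach 1·5 + 4·6 = 29.
Best is 29.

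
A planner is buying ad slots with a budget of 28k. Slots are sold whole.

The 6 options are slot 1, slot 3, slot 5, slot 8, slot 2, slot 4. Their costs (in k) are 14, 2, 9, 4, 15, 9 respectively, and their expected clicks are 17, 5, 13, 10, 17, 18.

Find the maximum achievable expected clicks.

Take slot 3, slot 5, slot 8, and slot 4: cost 2 + 9 + 4 + 9 = 24 ≤ 28, expected clicks 5 + 13 + 10 + 18 = 46.
No other feasible combination does better.

46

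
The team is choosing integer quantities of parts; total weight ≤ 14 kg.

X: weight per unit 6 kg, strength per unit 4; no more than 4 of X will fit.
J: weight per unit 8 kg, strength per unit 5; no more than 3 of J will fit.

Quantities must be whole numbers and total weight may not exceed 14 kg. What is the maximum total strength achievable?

9

X has the best ratio (4/6); taking only X gives at most 2×4 = 8 (stopped by the weight limit).
Mixing does better — 1×X and 1×J: weight 14 ≤ 14, strength 1·4 + 1·5 = 9.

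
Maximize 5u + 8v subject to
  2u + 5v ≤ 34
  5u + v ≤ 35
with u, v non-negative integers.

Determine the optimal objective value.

Relaxing integrality, the LP optimum is 65.43 at (u,v) = (6.13, 4.35), which is not an integer point.
(u,v)=(6,4): 2·6+5·4=32≤34, 5·6+1·4=34≤35, objective 62.
(u,v)=(5,4): 2·5+5·4=30≤34, 5·5+1·4=29≤35, objective 57.
The best lattice point is (6,4), giving 62.

62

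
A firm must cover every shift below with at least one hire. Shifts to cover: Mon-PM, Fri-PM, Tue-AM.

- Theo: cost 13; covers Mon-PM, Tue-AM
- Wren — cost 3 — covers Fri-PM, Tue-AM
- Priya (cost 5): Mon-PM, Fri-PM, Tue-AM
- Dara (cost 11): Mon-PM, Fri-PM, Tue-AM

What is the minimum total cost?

The greedy cost-per-new-shift heuristic would pick Wren and Priya for 8, but a cheaper cover exists.
Priya alone covers Mon-PM, Fri-PM, Tue-AM — every shift.
Total cost: 5.
No cover costs less than 5.

5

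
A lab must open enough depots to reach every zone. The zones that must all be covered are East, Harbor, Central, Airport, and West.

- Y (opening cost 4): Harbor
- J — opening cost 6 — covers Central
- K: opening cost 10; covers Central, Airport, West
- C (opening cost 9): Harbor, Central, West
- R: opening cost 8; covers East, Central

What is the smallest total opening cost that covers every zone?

22

The greedy cost-per-new-zone heuristic would pick C, R, and K for 27, but a cheaper cover exists.
Choose Y, K, and R: together they cover East, Harbor, Central, Airport, West — every zone.
Total opening cost: 4 + 10 + 8 = 22.
No cover costs less than 22.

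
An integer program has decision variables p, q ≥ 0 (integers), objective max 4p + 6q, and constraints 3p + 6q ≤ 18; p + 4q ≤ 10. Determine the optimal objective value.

(p,q)=(6,0): 3·6+6·0=18≤18, 1·6+4·0=6≤10, objective 24.
(p,q)=(5,0): 3·5+6·0=15≤18, 1·5+4·0=5≤10, objective 20.
The best lattice point is (6,0), giving 24.

24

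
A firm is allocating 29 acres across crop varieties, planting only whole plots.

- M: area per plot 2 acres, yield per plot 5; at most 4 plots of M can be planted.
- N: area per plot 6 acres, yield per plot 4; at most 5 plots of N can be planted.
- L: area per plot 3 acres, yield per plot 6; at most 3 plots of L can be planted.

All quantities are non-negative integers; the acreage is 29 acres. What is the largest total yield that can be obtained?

Take 4×M, 2×N, and 3×L: area 29 ≤ 29, yield 4·5 + 2·4 + 3·6 = 46.
M has the best ratio (5/2) and is taken to its limit of 4; remaining capacity is filled optimally with the others.

46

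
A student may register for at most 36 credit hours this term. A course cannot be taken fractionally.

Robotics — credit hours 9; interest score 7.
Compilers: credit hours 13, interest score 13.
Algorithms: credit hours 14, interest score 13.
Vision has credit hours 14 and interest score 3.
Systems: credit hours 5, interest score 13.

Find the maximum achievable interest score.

Compilers + Algorithms + Systems: credit hours 13 + 14 + 5 = 32 ≤ 36, interest score 13 + 13 + 13 = 39.
Robotics + Algorithms + Systems: credit hours 9 + 14 + 5 = 28 ≤ 36, interest score 7 + 13 + 13 = 33.
Robotics + Compilers + Systems: credit hours 9 + 13 + 5 = 27 ≤ 36, interest score 7 + 13 + 13 = 33.
Best is Compilers, Algorithms, and Systems with total interest score 39.

39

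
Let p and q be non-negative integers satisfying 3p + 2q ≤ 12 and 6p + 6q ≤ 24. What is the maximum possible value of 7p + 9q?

(p,q)=(0,4): 3·0+2·4=8≤12, 6·0+6·4=24≤24, objective 36.
(p,q)=(1,3): 3·1+2·3=9≤12, 6·1+6·3=24≤24, objective 34.
(p,q)=(0,3): 3·0+2·3=6≤12, 6·0+6·3=18≤24, objective 27.
No feasible integer point exceeds 36.

36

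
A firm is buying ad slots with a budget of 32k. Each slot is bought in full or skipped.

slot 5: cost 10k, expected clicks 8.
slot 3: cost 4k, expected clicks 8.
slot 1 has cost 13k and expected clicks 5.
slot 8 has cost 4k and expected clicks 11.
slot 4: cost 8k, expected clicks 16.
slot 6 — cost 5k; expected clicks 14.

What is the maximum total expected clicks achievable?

Allowing fractional choices, the relaxed optimum would be about 57.4, but ad slots are indivisible.
slot 3 + slot 8 + slot 4 + slot 6: cost 4 + 4 + 8 + 5 = 21 ≤ 32, expected clicks 8 + 11 + 16 + 14 = 49.
slot 5 + slot 3 + slot 8 + slot 4 + slot 6: cost 10 + 4 + 4 + 8 + 5 = 31 ≤ 32, expected clicks 8 + 8 + 11 + 16 + 14 = 57.
slot 5 + slot 8 + slot 4 + slot 6: cost 10 + 4 + 8 + 5 = 27 ≤ 32, expected clicks 8 + 11 + 16 + 14 = 49.
Best is slot 5, slot 3, slot 8, slot 4, and slot 6 with total expected clicks 57.

57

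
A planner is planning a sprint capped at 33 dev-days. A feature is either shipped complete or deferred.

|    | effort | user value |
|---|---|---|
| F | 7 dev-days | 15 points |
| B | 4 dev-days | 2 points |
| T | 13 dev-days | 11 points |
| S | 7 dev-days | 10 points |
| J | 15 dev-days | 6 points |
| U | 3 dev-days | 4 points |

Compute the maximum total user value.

40

Allowing fractional choices, the relaxed optimum would be about 41.5, but features are indivisible.
F + T + S: effort 7 + 13 + 7 = 27 ≤ 33, user value 15 + 11 + 10 = 36.
F + B + T + S: effort 7 + 4 + 13 + 7 = 31 ≤ 33, user value 15 + 2 + 11 + 10 = 38.
F + T + S + U: effort 7 + 13 + 7 + 3 = 30 ≤ 33, user value 15 + 11 + 10 + 4 = 40.
Best is F, T, S, and U with total user value 40.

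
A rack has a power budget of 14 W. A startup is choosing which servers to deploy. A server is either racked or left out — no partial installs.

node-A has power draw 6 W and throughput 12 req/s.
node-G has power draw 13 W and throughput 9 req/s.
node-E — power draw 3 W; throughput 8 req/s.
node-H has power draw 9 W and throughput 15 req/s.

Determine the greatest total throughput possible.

Allowing fractional choices, the relaxed optimum would be about 28.3, but servers are indivisible.
node-H: power draw 9 ≤ 14, throughput 15.
node-A + node-E: power draw 6 + 3 = 9 ≤ 14, throughput 12 + 8 = 20.
node-E + node-H: power draw 3 + 9 = 12 ≤ 14, throughput 8 + 15 = 23.
Best is node-E and node-H with total throughput 23.

23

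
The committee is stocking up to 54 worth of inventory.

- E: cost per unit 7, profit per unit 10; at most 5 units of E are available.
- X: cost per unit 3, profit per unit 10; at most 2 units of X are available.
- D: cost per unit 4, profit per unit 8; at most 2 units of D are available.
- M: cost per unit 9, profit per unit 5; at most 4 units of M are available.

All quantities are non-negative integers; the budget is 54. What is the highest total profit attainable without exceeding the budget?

X has the best ratio (10/3); taking only X gives at most 2×10 = 20 (stopped by the supply cap of 2).
Mixing does better — 5×E, 2×X, and 2×D: cost 49 ≤ 54, profit 5·10 + 2·10 + 2·8 = 86.

86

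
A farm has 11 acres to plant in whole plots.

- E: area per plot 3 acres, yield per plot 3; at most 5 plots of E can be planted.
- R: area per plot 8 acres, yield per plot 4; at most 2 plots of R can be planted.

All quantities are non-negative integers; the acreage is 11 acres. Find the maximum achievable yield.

9

1×E and 1×R: area 11 ≤ 11, yield 1·3 + 1·4 = 7.
3×E: area 9 ≤ 11, yield 3·3 = 9.
Best is 9.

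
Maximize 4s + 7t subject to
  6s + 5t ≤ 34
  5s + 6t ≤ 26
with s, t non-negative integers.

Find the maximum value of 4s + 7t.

28

(s,t)=(0,4): 6·0+5·4=20≤34, 5·0+6·4=24≤26, objective 28.
(s,t)=(1,3): 6·1+5·3=21≤34, 5·1+6·3=23≤26, objective 25.
The best lattice point is (0,4), giving 28.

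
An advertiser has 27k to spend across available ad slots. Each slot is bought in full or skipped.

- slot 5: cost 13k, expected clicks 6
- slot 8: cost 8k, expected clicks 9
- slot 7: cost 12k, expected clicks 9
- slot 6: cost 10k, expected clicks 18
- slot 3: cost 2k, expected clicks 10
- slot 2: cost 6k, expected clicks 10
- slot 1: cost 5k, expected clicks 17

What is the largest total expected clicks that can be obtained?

Allowing fractional choices, the relaxed optimum would be about 59.5, but ad slots are indivisible.
slot 6 + slot 3 + slot 2 + slot 1: cost 10 + 2 + 6 + 5 = 23 ≤ 27, expected clicks 18 + 10 + 10 + 17 = 55.
slot 8 + slot 6 + slot 3 + slot 1: cost 8 + 10 + 2 + 5 = 25 ≤ 27, expected clicks 9 + 18 + 10 + 17 = 54.
Best is slot 6, slot 3, slot 2, and slot 1 with total expected clicks 55.

55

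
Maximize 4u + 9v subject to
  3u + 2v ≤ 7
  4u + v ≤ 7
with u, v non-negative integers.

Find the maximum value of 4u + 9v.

27

The continuous relaxation peaks at (0, 3.5) with value 31.50; rounding to a feasible lattice point costs some objective.
(u,v)=(0,3) is feasible, giving 27.
(u,v)=(1,2) is feasible, giving 22.
(u,v)=(0,2) is feasible, giving 18.
No feasible integer point exceeds 27.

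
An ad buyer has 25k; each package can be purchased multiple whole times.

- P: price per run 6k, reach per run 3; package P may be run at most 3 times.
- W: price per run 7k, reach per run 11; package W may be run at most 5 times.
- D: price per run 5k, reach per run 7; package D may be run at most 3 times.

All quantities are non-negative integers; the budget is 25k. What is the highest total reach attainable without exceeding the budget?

36

W has the best ratio (11/7); taking only W gives at most 3×11 = 33 (stopped by the price limit).
Mixing does better — 2×W and 2×D: price 24 ≤ 25, reach 2·11 + 2·7 = 36.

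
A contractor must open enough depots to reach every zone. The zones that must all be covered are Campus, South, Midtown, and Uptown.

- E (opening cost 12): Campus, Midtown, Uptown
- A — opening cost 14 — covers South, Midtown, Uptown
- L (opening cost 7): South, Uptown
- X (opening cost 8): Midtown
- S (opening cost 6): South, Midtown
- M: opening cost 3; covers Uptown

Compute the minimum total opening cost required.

This is an integer covering problem.
The greedy cost-per-new-zone heuristic would pick S, M, and E for 21, but a cheaper cover exists.
Choose E and S: together they cover Campus, South, Midtown, Uptown — every zone.
Total opening cost: 12 + 6 = 18.
No cover costs less than 18.

18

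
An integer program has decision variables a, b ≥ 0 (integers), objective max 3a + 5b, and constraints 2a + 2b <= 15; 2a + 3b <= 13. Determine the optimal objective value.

Relaxing integrality, the LP optimum is 21.67 at (a,b) = (0, 4.33), which is not an integer point.
(a,b)=(2,3) is feasible, giving 21.
(a,b)=(0,4) is feasible, giving 20.
(a,b)=(3,2) is feasible, giving 19.
(a,b)=(1,3) is feasible, giving 18.
No feasible integer point exceeds 21.

21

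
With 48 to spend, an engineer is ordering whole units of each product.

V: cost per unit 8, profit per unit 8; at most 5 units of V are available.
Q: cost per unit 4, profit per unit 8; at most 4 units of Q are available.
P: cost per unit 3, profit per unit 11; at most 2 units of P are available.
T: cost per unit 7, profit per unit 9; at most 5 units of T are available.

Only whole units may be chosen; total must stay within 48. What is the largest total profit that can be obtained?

82

Take 3×Q, 2×P, and 4×T: cost 46 ≤ 48, profit 3·8 + 2·11 + 4·9 = 82.
P has the best ratio (11/3) and is taken to its limit of 2; remaining capacity is filled optimally with the others.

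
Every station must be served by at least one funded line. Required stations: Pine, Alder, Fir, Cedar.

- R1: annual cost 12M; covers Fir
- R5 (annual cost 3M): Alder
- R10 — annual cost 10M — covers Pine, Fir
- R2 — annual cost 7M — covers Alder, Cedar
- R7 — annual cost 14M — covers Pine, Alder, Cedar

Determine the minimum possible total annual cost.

The greedy cost-per-new-station heuristic would pick R5, R10, and R2 for 20, but a cheaper cover exists.
Choose R10 and R2: together they cover Pine, Alder, Fir, Cedar — every station.
Total annual cost: 10 + 7 = 17.
No cover costs less than 17.

17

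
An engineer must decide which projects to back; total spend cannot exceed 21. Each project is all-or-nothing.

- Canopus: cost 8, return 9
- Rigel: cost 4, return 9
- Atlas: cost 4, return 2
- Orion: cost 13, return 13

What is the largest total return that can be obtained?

24

Treat it as a binary knapsack problem.
Take Rigel, Atlas, and Orion: cost 4 + 4 + 13 = 21 ≤ 21, return 9 + 2 + 13 = 24.
No other feasible combination does better.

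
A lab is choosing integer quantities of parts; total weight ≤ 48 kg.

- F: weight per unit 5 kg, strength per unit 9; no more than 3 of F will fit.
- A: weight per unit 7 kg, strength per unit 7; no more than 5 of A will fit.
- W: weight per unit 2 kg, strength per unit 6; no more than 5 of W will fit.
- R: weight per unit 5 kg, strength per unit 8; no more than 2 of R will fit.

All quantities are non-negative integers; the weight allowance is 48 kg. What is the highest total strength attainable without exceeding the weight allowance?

W has the best ratio (6/2); taking only W gives at most 5×6 = 30 (stopped by the supply cap of 5).
Mixing does better — 3×F, 2×A, 4×W, and 2×R: weight 47 ≤ 48, strength 3·9 + 2·7 + 4·6 + 2·8 = 81.

81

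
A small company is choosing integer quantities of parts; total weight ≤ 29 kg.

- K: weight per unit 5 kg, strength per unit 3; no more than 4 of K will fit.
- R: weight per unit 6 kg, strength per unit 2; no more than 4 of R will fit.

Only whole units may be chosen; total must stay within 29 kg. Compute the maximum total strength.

Take 4×K and 1×R: weight 26 ≤ 29, strength 4·3 + 1·2 = 14.
K has the best ratio (3/5) and is taken to its limit of 4; remaining capacity is filled optimally with the others.

14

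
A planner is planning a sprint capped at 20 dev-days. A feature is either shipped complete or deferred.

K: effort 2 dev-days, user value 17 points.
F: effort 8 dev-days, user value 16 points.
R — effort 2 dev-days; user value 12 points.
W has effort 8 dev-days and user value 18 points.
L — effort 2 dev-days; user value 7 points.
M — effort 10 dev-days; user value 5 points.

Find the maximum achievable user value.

This is an integer program with binary decision variables.
Allowing fractional choices, the relaxed optimum would be about 66.0, but features are indivisible.
K + F + R + W: effort 2 + 8 + 2 + 8 = 20 ≤ 20, user value 17 + 16 + 12 + 18 = 63.
K + F + W + L: effort 2 + 8 + 8 + 2 = 20 ≤ 20, user value 17 + 16 + 18 + 7 = 58.
Best is K, F, R, and W with total user value 63.

63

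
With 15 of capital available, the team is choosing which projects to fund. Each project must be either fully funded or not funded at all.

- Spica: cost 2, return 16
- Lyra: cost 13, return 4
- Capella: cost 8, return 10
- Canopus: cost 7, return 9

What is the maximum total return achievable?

26

Treat it as a binary knapsack problem.
Spica + Canopus: cost 2 + 7 = 9 ≤ 15, return 16 + 9 = 25.
Spica + Lyra: cost 2 + 13 = 15 ≤ 15, return 16 + 4 = 20.
Spica + Capella: cost 2 + 8 = 10 ≤ 15, return 16 + 10 = 26.
Best is Spica and Capella with total return 26.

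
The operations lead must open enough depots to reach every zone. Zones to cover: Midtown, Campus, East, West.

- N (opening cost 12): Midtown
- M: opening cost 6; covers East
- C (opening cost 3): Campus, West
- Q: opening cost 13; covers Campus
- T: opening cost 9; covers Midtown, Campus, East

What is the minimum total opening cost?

This is an integer covering problem.
Choose C and T: together they cover Midtown, Campus, East, West — every zone.
Total opening cost: 3 + 9 = 12.
No cover costs less than 12.

12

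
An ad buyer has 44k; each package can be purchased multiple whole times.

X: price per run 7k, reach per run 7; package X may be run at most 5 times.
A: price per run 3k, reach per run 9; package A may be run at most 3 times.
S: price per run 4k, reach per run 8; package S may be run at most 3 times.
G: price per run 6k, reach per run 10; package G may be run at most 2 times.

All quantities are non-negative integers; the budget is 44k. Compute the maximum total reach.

A has the best ratio (9/3); taking only A gives at most 3×9 = 27 (stopped by the supply cap of 3).
Mixing does better — 1×X, 3×A, 3×S, and 2×G: price 40 ≤ 44, reach 1·7 + 3·9 + 3·8 + 2·10 = 78.

78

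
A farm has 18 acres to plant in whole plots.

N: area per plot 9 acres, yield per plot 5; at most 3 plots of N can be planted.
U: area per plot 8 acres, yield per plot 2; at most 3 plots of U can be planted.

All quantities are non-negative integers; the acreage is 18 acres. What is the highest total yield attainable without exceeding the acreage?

1×N and 1×U: area 17 ≤ 18, yield 1·5 + 1·2 = 7.
2×N: area 18 ≤ 18, yield 2·5 = 10.
Best is 10.

10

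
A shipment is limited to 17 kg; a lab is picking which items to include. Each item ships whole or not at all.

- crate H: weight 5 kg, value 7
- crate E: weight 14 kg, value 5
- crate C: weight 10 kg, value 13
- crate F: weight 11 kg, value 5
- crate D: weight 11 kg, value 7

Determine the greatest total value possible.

Allowing fractional choices, the relaxed optimum would be about 21.3, but items are indivisible.
crate H + crate C: weight 5 + 10 = 15 ≤ 17, value 7 + 13 = 20.
crate H + crate D: weight 5 + 11 = 16 ≤ 17, value 7 + 7 = 14.
crate C: weight 10 ≤ 17, value 13.
Best is crate H and crate C with total value 20.

20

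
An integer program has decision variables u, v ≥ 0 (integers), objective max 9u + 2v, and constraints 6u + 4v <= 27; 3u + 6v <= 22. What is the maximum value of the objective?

(u,v)=(4,0): 6·4+4·0=24≤27, 3·4+6·0=12≤22, objective 36.
(u,v)=(3,1): 6·3+4·1=22≤27, 3·3+6·1=15≤22, objective 29.
(u,v)=(3,0): 6·3+4·0=18≤27, 3·3+6·0=9≤22, objective 27.
No feasible integer point exceeds 36.

36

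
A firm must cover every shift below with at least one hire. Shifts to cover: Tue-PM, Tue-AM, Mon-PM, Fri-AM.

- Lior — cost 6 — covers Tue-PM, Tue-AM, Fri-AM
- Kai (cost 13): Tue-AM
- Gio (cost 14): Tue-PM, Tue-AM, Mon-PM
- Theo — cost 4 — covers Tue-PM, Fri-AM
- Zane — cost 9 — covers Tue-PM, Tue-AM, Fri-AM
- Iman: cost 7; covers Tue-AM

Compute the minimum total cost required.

18

Choose Gio and Theo: together they cover Tue-PM, Tue-AM, Mon-PM, Fri-AM — every shift.
Total cost: 14 + 4 = 18.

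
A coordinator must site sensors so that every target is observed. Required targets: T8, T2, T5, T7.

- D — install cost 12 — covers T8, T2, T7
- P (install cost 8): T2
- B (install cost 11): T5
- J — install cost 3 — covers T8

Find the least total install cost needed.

This is a weighted set-cover instance.
The greedy cost-per-new-target heuristic would pick J, D, and B for 26, but a cheaper cover exists.
Choose D and B: together they cover T8, T2, T5, T7 — every target.
Total install cost: 12 + 11 = 23.
No cover costs less than 23.

23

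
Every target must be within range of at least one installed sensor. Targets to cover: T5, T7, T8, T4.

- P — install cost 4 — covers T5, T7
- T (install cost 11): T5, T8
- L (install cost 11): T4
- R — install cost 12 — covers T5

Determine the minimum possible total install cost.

26

Choose P, T, and L: together they cover T5, T7, T8, T4 — every target.
Total install cost: 4 + 11 + 11 = 26.
No cover costs less than 26.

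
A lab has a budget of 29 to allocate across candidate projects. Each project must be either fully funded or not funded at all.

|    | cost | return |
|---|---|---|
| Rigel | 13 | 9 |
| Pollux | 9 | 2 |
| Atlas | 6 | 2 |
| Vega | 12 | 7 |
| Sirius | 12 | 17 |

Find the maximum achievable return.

26

Allowing fractional choices, the relaxed optimum would be about 28.3, but projects are indivisible.
Vega + Sirius: cost 12 + 12 = 24 ≤ 29, return 7 + 17 = 24.
Rigel + Sirius: cost 13 + 12 = 25 ≤ 29, return 9 + 17 = 26.
Pollux + Atlas + Sirius: cost 9 + 6 + 12 = 27 ≤ 29, return 2 + 2 + 17 = 21.
Best is Rigel and Sirius with total return 26.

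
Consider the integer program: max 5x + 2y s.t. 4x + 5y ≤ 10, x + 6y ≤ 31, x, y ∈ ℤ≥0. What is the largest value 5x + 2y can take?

10

Relaxing integrality, the LP optimum is 12.50 at (x,y) = (2.5, 0), which is not an integer point.
(x,y)=(2,0): 4·2+5·0=8≤10, 1·2+6·0=2≤31, objective 10.
(x,y)=(1,1): 4·1+5·1=9≤10, 1·1+6·1=7≤31, objective 7.
Maximum is 10 at (x,y)=(2,0).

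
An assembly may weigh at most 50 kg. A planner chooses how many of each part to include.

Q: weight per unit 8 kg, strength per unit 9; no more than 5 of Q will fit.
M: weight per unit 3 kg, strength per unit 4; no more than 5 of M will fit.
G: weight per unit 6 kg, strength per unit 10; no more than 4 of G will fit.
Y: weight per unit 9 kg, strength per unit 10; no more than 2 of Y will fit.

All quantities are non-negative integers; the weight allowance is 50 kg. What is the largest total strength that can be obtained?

71

G has the best ratio (10/6); taking only G gives at most 4×10 = 40 (stopped by the supply cap of 4).
Mixing does better — 1×Q, 3×M, 4×G, and 1×Y: weight 50 ≤ 50, strength 1·9 + 3·4 + 4·10 + 1·10 = 71.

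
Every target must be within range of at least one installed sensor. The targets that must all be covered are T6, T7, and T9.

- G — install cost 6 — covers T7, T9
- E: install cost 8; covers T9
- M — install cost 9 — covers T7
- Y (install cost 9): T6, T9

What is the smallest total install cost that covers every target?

Choose G and Y: together they cover T6, T7, T9 — every target.
Total install cost: 6 + 9 = 15.
No cover costs less than 15.

15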